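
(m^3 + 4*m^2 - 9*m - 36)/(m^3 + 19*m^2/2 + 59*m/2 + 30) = 2*(m - 3)/(2*m + 5)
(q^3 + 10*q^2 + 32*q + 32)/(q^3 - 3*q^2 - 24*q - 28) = (q^2 + 8*q + 16)/(q^2 - 5*q - 14)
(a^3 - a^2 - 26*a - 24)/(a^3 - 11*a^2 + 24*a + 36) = (a + 4)/(a - 6)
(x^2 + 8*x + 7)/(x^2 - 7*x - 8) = (x + 7)/(x - 8)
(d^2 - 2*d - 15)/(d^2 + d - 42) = (d^2 - 2*d - 15)/(d^2 + d - 42)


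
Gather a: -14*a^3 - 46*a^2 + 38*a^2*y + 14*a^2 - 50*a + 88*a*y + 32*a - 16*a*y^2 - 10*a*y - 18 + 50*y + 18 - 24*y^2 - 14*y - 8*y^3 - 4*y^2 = -14*a^3 + a^2*(38*y - 32) + a*(-16*y^2 + 78*y - 18) - 8*y^3 - 28*y^2 + 36*y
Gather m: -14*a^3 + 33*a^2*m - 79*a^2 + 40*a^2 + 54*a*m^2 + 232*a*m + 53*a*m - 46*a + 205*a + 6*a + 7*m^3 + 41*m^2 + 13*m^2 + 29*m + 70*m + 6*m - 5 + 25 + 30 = -14*a^3 - 39*a^2 + 165*a + 7*m^3 + m^2*(54*a + 54) + m*(33*a^2 + 285*a + 105) + 50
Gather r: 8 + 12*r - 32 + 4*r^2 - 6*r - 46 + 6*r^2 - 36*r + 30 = 10*r^2 - 30*r - 40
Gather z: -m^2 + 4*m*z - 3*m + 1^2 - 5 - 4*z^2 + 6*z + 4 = -m^2 - 3*m - 4*z^2 + z*(4*m + 6)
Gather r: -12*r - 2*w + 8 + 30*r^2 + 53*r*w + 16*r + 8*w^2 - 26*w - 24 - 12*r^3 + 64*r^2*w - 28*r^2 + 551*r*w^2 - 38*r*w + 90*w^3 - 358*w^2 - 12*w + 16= -12*r^3 + r^2*(64*w + 2) + r*(551*w^2 + 15*w + 4) + 90*w^3 - 350*w^2 - 40*w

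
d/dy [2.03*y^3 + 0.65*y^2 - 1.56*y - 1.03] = 6.09*y^2 + 1.3*y - 1.56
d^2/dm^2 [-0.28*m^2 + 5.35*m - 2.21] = -0.560000000000000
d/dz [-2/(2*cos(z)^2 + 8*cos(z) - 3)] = -8*(cos(z) + 2)*sin(z)/(8*cos(z) + cos(2*z) - 2)^2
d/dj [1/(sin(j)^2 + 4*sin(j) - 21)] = -2*(sin(j) + 2)*cos(j)/(sin(j)^2 + 4*sin(j) - 21)^2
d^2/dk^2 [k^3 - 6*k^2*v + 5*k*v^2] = 6*k - 12*v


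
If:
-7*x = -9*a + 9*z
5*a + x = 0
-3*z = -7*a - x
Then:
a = 0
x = 0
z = 0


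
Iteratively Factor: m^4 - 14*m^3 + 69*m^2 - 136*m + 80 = (m - 5)*(m^3 - 9*m^2 + 24*m - 16) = (m - 5)*(m - 4)*(m^2 - 5*m + 4) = (m - 5)*(m - 4)^2*(m - 1)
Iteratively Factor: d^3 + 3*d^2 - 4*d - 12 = (d + 2)*(d^2 + d - 6) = (d + 2)*(d + 3)*(d - 2)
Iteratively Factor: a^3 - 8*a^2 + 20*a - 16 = (a - 4)*(a^2 - 4*a + 4) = (a - 4)*(a - 2)*(a - 2)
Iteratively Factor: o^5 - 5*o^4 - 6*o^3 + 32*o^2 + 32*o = (o)*(o^4 - 5*o^3 - 6*o^2 + 32*o + 32) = o*(o - 4)*(o^3 - o^2 - 10*o - 8) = o*(o - 4)^2*(o^2 + 3*o + 2) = o*(o - 4)^2*(o + 2)*(o + 1)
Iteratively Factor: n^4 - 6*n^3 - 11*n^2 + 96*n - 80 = (n - 4)*(n^3 - 2*n^2 - 19*n + 20) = (n - 4)*(n - 1)*(n^2 - n - 20) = (n - 5)*(n - 4)*(n - 1)*(n + 4)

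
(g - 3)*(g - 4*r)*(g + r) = g^3 - 3*g^2*r - 3*g^2 - 4*g*r^2 + 9*g*r + 12*r^2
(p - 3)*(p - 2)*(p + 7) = p^3 + 2*p^2 - 29*p + 42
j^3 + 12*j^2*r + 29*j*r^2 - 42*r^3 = (j - r)*(j + 6*r)*(j + 7*r)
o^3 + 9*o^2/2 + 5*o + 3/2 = (o + 1/2)*(o + 1)*(o + 3)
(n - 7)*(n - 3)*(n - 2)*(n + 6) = n^4 - 6*n^3 - 31*n^2 + 204*n - 252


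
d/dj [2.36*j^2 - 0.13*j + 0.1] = 4.72*j - 0.13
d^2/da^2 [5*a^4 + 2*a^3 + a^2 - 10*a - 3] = 60*a^2 + 12*a + 2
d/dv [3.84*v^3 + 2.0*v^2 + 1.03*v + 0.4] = 11.52*v^2 + 4.0*v + 1.03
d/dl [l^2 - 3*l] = 2*l - 3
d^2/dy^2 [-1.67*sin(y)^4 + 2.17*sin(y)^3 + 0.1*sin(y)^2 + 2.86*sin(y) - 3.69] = 26.72*sin(y)^4 - 19.53*sin(y)^3 - 20.44*sin(y)^2 + 10.16*sin(y) + 0.2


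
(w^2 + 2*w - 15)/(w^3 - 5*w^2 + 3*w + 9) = (w + 5)/(w^2 - 2*w - 3)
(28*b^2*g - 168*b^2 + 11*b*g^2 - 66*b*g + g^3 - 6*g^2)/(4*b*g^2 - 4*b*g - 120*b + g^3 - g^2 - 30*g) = (7*b + g)/(g + 5)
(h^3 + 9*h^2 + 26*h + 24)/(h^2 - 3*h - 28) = (h^2 + 5*h + 6)/(h - 7)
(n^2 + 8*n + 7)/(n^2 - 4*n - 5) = (n + 7)/(n - 5)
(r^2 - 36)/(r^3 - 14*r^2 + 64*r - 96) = (r + 6)/(r^2 - 8*r + 16)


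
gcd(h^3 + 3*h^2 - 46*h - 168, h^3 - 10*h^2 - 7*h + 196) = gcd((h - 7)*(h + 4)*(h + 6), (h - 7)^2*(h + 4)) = h^2 - 3*h - 28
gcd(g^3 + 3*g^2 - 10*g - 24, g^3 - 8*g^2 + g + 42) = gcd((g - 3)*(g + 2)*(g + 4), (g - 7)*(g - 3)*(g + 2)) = g^2 - g - 6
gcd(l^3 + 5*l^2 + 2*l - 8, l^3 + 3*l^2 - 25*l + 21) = l - 1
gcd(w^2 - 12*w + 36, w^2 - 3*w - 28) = 1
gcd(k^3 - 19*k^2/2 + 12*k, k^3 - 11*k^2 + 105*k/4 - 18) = k^2 - 19*k/2 + 12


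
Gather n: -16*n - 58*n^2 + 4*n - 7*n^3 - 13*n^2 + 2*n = -7*n^3 - 71*n^2 - 10*n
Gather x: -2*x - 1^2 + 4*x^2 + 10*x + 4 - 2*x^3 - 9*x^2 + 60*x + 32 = -2*x^3 - 5*x^2 + 68*x + 35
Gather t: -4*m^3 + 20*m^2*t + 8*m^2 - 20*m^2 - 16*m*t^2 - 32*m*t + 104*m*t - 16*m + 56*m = -4*m^3 - 12*m^2 - 16*m*t^2 + 40*m + t*(20*m^2 + 72*m)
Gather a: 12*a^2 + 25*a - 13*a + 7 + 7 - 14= 12*a^2 + 12*a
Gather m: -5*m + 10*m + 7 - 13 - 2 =5*m - 8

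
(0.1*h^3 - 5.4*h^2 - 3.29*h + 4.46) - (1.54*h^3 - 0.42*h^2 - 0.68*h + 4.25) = -1.44*h^3 - 4.98*h^2 - 2.61*h + 0.21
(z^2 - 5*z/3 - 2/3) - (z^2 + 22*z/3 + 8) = -9*z - 26/3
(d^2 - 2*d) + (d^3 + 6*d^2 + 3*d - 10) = d^3 + 7*d^2 + d - 10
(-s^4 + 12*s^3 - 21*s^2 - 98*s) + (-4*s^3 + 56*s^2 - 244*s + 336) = -s^4 + 8*s^3 + 35*s^2 - 342*s + 336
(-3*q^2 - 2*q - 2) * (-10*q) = 30*q^3 + 20*q^2 + 20*q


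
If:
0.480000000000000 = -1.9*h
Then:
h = -0.25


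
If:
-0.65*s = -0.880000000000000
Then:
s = 1.35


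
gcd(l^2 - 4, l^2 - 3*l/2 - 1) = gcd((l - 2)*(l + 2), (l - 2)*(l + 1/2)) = l - 2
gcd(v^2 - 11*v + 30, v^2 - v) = 1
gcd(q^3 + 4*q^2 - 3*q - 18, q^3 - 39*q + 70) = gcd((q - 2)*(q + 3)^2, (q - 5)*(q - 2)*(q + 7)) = q - 2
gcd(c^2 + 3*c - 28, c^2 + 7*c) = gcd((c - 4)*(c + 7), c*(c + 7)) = c + 7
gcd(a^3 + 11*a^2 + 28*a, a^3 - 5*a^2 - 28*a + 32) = a + 4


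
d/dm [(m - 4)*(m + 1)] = 2*m - 3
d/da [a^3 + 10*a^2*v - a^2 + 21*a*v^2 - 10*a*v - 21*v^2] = 3*a^2 + 20*a*v - 2*a + 21*v^2 - 10*v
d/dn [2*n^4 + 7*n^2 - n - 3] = 8*n^3 + 14*n - 1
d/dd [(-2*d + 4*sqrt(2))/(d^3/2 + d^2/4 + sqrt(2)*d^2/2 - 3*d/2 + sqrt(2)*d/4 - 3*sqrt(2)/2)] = 8*(-2*d^3 - 2*sqrt(2)*d^2 - d^2 - sqrt(2)*d + 6*d + (d - 2*sqrt(2))*(6*d^2 + 2*d + 4*sqrt(2)*d - 6 + sqrt(2)) + 6*sqrt(2))/(2*d^3 + d^2 + 2*sqrt(2)*d^2 - 6*d + sqrt(2)*d - 6*sqrt(2))^2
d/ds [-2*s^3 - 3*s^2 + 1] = 6*s*(-s - 1)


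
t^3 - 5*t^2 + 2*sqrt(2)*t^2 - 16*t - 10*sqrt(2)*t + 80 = (t - 5)*(t - 2*sqrt(2))*(t + 4*sqrt(2))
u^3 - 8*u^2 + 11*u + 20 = (u - 5)*(u - 4)*(u + 1)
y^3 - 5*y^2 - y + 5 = (y - 5)*(y - 1)*(y + 1)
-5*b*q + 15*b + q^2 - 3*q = (-5*b + q)*(q - 3)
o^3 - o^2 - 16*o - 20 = (o - 5)*(o + 2)^2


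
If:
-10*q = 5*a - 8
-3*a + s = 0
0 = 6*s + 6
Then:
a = -1/3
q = 29/30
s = -1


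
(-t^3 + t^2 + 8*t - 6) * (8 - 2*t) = 2*t^4 - 10*t^3 - 8*t^2 + 76*t - 48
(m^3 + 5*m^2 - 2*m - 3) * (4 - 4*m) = -4*m^4 - 16*m^3 + 28*m^2 + 4*m - 12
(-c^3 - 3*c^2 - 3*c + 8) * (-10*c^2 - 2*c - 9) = 10*c^5 + 32*c^4 + 45*c^3 - 47*c^2 + 11*c - 72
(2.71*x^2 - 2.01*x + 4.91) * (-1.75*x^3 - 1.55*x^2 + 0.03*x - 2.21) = -4.7425*x^5 - 0.683*x^4 - 5.3957*x^3 - 13.6599*x^2 + 4.5894*x - 10.8511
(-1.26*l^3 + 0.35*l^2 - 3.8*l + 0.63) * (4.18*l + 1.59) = -5.2668*l^4 - 0.5404*l^3 - 15.3275*l^2 - 3.4086*l + 1.0017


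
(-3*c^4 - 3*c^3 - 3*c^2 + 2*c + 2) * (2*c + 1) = -6*c^5 - 9*c^4 - 9*c^3 + c^2 + 6*c + 2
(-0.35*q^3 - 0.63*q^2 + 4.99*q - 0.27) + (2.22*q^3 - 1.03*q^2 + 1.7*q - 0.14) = 1.87*q^3 - 1.66*q^2 + 6.69*q - 0.41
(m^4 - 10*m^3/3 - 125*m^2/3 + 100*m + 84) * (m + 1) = m^5 - 7*m^4/3 - 45*m^3 + 175*m^2/3 + 184*m + 84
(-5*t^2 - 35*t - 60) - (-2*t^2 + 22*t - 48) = -3*t^2 - 57*t - 12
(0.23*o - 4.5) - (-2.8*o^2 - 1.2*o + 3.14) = 2.8*o^2 + 1.43*o - 7.64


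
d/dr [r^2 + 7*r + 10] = 2*r + 7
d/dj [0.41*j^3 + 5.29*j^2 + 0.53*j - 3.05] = 1.23*j^2 + 10.58*j + 0.53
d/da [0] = 0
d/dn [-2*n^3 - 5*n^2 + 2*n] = -6*n^2 - 10*n + 2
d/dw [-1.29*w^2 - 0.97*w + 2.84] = -2.58*w - 0.97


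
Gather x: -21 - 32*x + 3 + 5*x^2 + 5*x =5*x^2 - 27*x - 18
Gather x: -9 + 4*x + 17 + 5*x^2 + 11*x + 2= 5*x^2 + 15*x + 10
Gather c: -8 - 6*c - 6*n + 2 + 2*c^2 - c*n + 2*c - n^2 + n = 2*c^2 + c*(-n - 4) - n^2 - 5*n - 6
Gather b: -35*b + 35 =35 - 35*b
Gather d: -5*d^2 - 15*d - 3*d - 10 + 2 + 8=-5*d^2 - 18*d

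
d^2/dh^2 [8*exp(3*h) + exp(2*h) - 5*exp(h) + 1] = (72*exp(2*h) + 4*exp(h) - 5)*exp(h)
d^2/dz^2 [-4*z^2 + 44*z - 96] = -8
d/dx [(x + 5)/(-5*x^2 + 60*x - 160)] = (-x^2 + 12*x + 2*(x - 6)*(x + 5) - 32)/(5*(x^2 - 12*x + 32)^2)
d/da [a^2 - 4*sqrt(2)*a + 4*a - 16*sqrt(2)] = 2*a - 4*sqrt(2) + 4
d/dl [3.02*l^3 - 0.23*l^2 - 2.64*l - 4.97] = 9.06*l^2 - 0.46*l - 2.64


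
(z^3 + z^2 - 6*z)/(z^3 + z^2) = (z^2 + z - 6)/(z*(z + 1))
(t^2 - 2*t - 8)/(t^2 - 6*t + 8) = (t + 2)/(t - 2)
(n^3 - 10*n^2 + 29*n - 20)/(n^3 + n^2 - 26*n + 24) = (n - 5)/(n + 6)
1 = 1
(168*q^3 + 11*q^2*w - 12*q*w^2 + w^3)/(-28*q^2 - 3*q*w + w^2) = (-24*q^2 - 5*q*w + w^2)/(4*q + w)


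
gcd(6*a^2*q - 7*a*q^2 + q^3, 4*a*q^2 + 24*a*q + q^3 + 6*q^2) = q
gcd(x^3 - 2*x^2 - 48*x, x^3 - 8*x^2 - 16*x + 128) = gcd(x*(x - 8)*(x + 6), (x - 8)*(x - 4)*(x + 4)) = x - 8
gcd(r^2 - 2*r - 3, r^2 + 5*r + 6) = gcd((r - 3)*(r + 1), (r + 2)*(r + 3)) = 1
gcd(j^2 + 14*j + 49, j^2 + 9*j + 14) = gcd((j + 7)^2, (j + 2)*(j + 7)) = j + 7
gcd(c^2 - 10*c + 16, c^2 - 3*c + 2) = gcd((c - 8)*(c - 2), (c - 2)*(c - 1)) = c - 2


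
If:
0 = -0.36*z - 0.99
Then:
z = -2.75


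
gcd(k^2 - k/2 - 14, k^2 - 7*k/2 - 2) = k - 4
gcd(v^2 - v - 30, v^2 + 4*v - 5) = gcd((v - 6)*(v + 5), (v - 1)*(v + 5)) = v + 5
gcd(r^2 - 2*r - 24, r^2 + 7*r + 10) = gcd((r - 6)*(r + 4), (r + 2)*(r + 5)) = 1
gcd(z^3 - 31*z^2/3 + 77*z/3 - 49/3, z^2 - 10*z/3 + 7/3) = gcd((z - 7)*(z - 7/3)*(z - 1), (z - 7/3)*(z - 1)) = z^2 - 10*z/3 + 7/3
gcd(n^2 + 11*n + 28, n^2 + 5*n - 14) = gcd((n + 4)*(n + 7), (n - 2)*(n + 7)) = n + 7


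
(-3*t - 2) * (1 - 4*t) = 12*t^2 + 5*t - 2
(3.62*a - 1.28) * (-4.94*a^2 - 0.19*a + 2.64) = -17.8828*a^3 + 5.6354*a^2 + 9.8*a - 3.3792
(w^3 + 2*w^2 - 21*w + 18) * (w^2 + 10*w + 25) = w^5 + 12*w^4 + 24*w^3 - 142*w^2 - 345*w + 450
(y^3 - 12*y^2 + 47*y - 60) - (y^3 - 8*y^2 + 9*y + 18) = -4*y^2 + 38*y - 78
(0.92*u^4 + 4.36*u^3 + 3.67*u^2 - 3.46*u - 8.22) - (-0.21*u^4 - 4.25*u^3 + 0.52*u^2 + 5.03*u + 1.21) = 1.13*u^4 + 8.61*u^3 + 3.15*u^2 - 8.49*u - 9.43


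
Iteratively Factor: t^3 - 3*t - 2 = (t + 1)*(t^2 - t - 2) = (t - 2)*(t + 1)*(t + 1)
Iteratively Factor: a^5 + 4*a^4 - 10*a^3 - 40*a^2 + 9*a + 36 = (a + 3)*(a^4 + a^3 - 13*a^2 - a + 12) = (a + 3)*(a + 4)*(a^3 - 3*a^2 - a + 3) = (a - 1)*(a + 3)*(a + 4)*(a^2 - 2*a - 3) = (a - 3)*(a - 1)*(a + 3)*(a + 4)*(a + 1)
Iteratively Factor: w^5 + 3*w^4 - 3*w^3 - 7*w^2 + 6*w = (w + 3)*(w^4 - 3*w^2 + 2*w) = (w - 1)*(w + 3)*(w^3 + w^2 - 2*w) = (w - 1)*(w + 2)*(w + 3)*(w^2 - w) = w*(w - 1)*(w + 2)*(w + 3)*(w - 1)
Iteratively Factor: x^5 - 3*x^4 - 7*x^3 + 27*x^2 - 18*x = (x - 1)*(x^4 - 2*x^3 - 9*x^2 + 18*x) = x*(x - 1)*(x^3 - 2*x^2 - 9*x + 18) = x*(x - 2)*(x - 1)*(x^2 - 9) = x*(x - 2)*(x - 1)*(x + 3)*(x - 3)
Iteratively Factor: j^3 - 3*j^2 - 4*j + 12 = (j + 2)*(j^2 - 5*j + 6) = (j - 2)*(j + 2)*(j - 3)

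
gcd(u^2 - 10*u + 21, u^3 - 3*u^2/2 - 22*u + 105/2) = u - 3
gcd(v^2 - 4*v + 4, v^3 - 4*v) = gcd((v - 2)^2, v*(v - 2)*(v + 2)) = v - 2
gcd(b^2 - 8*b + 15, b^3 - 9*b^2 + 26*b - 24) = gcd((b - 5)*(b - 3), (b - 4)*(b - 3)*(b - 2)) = b - 3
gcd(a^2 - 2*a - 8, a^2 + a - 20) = a - 4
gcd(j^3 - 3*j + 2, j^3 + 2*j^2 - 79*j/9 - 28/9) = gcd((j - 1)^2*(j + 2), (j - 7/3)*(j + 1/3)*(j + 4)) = 1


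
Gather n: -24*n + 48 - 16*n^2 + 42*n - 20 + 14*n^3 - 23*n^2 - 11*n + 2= 14*n^3 - 39*n^2 + 7*n + 30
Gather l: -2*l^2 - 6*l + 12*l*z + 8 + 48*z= -2*l^2 + l*(12*z - 6) + 48*z + 8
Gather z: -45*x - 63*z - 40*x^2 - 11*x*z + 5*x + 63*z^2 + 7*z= -40*x^2 - 40*x + 63*z^2 + z*(-11*x - 56)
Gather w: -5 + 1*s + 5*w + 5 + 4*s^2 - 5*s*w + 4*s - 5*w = 4*s^2 - 5*s*w + 5*s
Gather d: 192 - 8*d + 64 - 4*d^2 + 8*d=256 - 4*d^2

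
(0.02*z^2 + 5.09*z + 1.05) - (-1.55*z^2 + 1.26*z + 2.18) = 1.57*z^2 + 3.83*z - 1.13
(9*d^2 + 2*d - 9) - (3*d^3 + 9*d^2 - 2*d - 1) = -3*d^3 + 4*d - 8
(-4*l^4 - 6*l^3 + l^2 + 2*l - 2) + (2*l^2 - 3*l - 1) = -4*l^4 - 6*l^3 + 3*l^2 - l - 3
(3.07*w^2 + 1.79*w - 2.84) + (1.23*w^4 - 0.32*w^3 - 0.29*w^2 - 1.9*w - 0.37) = 1.23*w^4 - 0.32*w^3 + 2.78*w^2 - 0.11*w - 3.21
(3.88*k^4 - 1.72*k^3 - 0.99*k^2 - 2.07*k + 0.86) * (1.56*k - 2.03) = 6.0528*k^5 - 10.5596*k^4 + 1.9472*k^3 - 1.2195*k^2 + 5.5437*k - 1.7458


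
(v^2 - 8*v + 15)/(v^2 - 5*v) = (v - 3)/v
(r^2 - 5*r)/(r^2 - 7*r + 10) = r/(r - 2)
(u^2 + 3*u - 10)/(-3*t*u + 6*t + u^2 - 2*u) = (-u - 5)/(3*t - u)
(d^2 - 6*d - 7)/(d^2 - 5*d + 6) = (d^2 - 6*d - 7)/(d^2 - 5*d + 6)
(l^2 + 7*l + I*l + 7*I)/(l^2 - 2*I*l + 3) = (l + 7)/(l - 3*I)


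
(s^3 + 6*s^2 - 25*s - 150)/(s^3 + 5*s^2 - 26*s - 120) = (s + 5)/(s + 4)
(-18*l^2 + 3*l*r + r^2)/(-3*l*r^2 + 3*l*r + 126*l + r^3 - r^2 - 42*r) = (6*l + r)/(r^2 - r - 42)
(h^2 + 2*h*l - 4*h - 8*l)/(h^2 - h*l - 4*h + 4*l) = (h + 2*l)/(h - l)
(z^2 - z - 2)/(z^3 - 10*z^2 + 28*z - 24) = (z + 1)/(z^2 - 8*z + 12)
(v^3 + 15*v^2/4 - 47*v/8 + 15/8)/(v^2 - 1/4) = (4*v^2 + 17*v - 15)/(2*(2*v + 1))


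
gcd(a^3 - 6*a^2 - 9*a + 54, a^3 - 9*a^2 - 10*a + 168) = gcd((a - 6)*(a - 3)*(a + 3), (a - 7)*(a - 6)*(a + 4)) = a - 6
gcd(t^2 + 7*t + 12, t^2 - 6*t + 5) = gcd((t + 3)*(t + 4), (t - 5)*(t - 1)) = 1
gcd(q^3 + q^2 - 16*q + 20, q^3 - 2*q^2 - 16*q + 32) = q - 2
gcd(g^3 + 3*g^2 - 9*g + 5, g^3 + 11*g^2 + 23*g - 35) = g^2 + 4*g - 5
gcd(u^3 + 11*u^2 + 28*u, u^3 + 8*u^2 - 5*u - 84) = u^2 + 11*u + 28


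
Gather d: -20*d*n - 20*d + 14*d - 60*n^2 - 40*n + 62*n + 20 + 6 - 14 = d*(-20*n - 6) - 60*n^2 + 22*n + 12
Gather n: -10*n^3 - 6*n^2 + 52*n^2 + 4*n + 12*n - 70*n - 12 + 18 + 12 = -10*n^3 + 46*n^2 - 54*n + 18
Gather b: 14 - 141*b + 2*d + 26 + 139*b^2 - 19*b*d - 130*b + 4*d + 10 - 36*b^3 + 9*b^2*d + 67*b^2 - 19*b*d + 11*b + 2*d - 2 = -36*b^3 + b^2*(9*d + 206) + b*(-38*d - 260) + 8*d + 48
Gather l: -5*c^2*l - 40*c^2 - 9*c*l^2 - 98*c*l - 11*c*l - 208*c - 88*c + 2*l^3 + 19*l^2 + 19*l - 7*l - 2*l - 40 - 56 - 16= -40*c^2 - 296*c + 2*l^3 + l^2*(19 - 9*c) + l*(-5*c^2 - 109*c + 10) - 112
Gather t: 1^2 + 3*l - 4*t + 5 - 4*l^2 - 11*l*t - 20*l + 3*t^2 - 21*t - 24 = -4*l^2 - 17*l + 3*t^2 + t*(-11*l - 25) - 18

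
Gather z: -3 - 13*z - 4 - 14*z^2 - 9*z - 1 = -14*z^2 - 22*z - 8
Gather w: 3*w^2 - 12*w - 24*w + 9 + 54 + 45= 3*w^2 - 36*w + 108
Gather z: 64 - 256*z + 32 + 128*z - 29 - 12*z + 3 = 70 - 140*z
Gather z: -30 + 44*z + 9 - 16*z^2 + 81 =-16*z^2 + 44*z + 60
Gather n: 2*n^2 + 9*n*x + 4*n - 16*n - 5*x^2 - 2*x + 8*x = 2*n^2 + n*(9*x - 12) - 5*x^2 + 6*x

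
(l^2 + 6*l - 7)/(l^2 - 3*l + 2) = (l + 7)/(l - 2)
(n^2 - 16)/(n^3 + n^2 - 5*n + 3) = (n^2 - 16)/(n^3 + n^2 - 5*n + 3)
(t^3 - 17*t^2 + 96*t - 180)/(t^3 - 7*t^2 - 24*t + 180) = (t - 5)/(t + 5)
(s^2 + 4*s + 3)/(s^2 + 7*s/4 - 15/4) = 4*(s + 1)/(4*s - 5)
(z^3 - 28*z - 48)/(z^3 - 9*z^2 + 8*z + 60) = (z + 4)/(z - 5)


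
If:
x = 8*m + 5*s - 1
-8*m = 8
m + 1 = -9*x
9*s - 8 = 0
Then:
No Solution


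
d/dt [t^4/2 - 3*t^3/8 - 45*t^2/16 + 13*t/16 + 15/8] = 2*t^3 - 9*t^2/8 - 45*t/8 + 13/16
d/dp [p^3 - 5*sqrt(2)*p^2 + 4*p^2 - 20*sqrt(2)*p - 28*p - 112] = 3*p^2 - 10*sqrt(2)*p + 8*p - 20*sqrt(2) - 28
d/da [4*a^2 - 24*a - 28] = 8*a - 24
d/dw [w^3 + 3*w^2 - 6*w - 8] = 3*w^2 + 6*w - 6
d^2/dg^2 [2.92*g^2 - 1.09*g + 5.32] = 5.84000000000000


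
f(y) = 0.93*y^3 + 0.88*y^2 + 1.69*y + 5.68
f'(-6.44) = 106.07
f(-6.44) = -217.10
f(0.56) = 7.07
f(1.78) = 16.72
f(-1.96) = -1.25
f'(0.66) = 4.07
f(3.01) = 44.10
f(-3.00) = -16.58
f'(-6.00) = 91.57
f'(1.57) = 11.33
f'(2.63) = 25.62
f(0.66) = 7.45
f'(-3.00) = 21.52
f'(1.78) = 13.66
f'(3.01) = 32.27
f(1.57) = 14.10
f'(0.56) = 3.55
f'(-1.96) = 8.96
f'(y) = 2.79*y^2 + 1.76*y + 1.69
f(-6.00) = -173.66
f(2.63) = 33.13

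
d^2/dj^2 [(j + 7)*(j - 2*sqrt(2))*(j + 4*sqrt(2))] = 6*j + 4*sqrt(2) + 14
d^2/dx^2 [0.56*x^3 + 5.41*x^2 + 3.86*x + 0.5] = 3.36*x + 10.82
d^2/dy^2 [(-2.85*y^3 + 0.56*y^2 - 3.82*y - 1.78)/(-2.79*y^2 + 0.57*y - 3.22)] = (2.8421709430404e-14*y^4 + 8.33365799999996*y^3 + 81.934416*y^2 - 45.59346*y - 28.415836)/(21.717639*y^6 - 13.310811*y^5 + 77.913819*y^4 - 30.909789*y^3 + 89.922042*y^2 - 17.729964*y + 33.386248)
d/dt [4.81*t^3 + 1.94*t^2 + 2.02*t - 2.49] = 14.43*t^2 + 3.88*t + 2.02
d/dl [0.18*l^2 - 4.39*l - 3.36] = 0.36*l - 4.39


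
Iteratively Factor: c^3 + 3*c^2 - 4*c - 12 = (c + 3)*(c^2 - 4) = (c + 2)*(c + 3)*(c - 2)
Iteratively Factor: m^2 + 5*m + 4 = (m + 4)*(m + 1)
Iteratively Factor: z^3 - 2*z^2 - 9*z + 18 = (z - 3)*(z^2 + z - 6) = (z - 3)*(z - 2)*(z + 3)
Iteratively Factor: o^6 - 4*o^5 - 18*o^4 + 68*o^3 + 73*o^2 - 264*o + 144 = (o - 1)*(o^5 - 3*o^4 - 21*o^3 + 47*o^2 + 120*o - 144) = (o - 1)^2*(o^4 - 2*o^3 - 23*o^2 + 24*o + 144) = (o - 4)*(o - 1)^2*(o^3 + 2*o^2 - 15*o - 36) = (o - 4)*(o - 1)^2*(o + 3)*(o^2 - o - 12) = (o - 4)^2*(o - 1)^2*(o + 3)*(o + 3)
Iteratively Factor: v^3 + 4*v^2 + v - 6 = (v + 2)*(v^2 + 2*v - 3) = (v - 1)*(v + 2)*(v + 3)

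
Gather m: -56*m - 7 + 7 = -56*m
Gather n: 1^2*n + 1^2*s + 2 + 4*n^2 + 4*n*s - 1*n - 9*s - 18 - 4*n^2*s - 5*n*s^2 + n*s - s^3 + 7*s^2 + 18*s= n^2*(4 - 4*s) + n*(-5*s^2 + 5*s) - s^3 + 7*s^2 + 10*s - 16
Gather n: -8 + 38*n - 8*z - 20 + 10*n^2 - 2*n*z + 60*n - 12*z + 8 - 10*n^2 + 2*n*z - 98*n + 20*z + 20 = 0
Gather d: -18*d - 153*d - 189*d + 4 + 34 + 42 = 80 - 360*d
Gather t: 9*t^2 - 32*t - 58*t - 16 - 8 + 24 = 9*t^2 - 90*t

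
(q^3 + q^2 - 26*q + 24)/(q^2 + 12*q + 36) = (q^2 - 5*q + 4)/(q + 6)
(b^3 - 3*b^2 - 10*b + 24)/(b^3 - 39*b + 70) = (b^2 - b - 12)/(b^2 + 2*b - 35)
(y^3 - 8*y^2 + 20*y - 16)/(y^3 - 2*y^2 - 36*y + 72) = (y^2 - 6*y + 8)/(y^2 - 36)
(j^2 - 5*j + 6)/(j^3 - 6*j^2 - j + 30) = (j - 2)/(j^2 - 3*j - 10)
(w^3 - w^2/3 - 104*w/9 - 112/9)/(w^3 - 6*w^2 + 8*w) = (9*w^2 + 33*w + 28)/(9*w*(w - 2))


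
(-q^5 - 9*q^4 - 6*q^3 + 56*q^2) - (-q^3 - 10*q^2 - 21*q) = -q^5 - 9*q^4 - 5*q^3 + 66*q^2 + 21*q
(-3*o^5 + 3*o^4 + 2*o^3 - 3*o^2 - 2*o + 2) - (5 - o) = -3*o^5 + 3*o^4 + 2*o^3 - 3*o^2 - o - 3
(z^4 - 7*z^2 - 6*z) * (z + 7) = z^5 + 7*z^4 - 7*z^3 - 55*z^2 - 42*z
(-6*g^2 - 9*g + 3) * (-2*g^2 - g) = 12*g^4 + 24*g^3 + 3*g^2 - 3*g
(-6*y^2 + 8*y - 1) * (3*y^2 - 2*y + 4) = -18*y^4 + 36*y^3 - 43*y^2 + 34*y - 4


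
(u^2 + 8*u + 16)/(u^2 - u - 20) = (u + 4)/(u - 5)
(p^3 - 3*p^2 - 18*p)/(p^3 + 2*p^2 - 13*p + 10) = p*(p^2 - 3*p - 18)/(p^3 + 2*p^2 - 13*p + 10)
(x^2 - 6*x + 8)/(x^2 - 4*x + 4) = (x - 4)/(x - 2)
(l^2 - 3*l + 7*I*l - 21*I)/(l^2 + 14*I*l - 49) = (l - 3)/(l + 7*I)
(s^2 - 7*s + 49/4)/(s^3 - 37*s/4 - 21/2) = (2*s - 7)/(2*s^2 + 7*s + 6)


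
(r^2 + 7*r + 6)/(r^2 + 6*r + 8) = (r^2 + 7*r + 6)/(r^2 + 6*r + 8)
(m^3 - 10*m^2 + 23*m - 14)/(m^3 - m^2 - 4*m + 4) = (m - 7)/(m + 2)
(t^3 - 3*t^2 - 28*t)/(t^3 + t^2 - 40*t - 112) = t/(t + 4)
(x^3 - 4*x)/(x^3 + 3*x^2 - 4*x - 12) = x/(x + 3)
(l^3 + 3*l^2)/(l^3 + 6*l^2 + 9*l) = l/(l + 3)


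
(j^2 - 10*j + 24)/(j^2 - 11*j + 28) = (j - 6)/(j - 7)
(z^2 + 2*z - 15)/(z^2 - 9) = (z + 5)/(z + 3)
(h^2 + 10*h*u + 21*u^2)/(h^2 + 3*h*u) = (h + 7*u)/h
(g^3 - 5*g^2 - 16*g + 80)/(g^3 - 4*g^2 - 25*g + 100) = (g + 4)/(g + 5)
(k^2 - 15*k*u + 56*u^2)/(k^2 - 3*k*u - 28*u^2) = (k - 8*u)/(k + 4*u)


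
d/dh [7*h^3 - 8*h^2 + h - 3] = 21*h^2 - 16*h + 1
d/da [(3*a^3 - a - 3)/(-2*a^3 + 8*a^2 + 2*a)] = (12*a^4 + 4*a^3 - 5*a^2 + 24*a + 3)/(2*a^2*(a^4 - 8*a^3 + 14*a^2 + 8*a + 1))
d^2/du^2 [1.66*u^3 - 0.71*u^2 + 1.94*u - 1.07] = 9.96*u - 1.42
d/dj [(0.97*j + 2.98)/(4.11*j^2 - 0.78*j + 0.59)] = (-3.9867*j^2 - 24.4956*j + 2.8967)/(16.8921*j^4 - 6.4116*j^3 + 5.4582*j^2 - 0.9204*j + 0.3481)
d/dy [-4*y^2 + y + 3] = 1 - 8*y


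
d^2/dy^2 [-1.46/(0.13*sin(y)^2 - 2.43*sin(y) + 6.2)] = (0.098696*sin(y)^4 - 1.383642*sin(y)^3 + 3.76607*sin(y)^2 + 24.763644*sin(y) - 14.888788)/(0.13*sin(y)^2 - 2.43*sin(y) + 6.2)^3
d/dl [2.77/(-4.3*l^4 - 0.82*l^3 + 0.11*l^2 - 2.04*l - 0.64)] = (47.644*l^3 + 6.8142*l^2 - 0.6094*l + 5.6508)/(4.3*l^4 + 0.82*l^3 - 0.11*l^2 + 2.04*l + 0.64)^2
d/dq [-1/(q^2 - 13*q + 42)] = (2*q - 13)/(q^2 - 13*q + 42)^2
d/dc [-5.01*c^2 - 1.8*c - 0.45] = -10.02*c - 1.8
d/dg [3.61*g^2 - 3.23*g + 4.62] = 7.22*g - 3.23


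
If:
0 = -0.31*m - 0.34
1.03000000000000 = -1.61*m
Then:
No Solution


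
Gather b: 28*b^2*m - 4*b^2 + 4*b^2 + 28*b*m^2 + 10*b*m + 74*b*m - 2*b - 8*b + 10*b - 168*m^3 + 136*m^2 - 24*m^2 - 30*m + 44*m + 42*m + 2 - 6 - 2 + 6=28*b^2*m + b*(28*m^2 + 84*m) - 168*m^3 + 112*m^2 + 56*m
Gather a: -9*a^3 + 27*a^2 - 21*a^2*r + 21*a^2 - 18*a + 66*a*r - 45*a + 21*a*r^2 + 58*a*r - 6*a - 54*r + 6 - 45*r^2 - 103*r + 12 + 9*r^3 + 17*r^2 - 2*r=-9*a^3 + a^2*(48 - 21*r) + a*(21*r^2 + 124*r - 69) + 9*r^3 - 28*r^2 - 159*r + 18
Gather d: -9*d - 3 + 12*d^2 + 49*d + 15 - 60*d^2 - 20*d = -48*d^2 + 20*d + 12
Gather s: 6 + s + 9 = s + 15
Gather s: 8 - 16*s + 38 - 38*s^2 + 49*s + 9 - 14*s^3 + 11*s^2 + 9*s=-14*s^3 - 27*s^2 + 42*s + 55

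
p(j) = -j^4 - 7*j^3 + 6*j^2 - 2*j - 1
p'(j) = -4*j^3 - 21*j^2 + 12*j - 2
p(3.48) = -376.97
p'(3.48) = -383.14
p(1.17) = -8.21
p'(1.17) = -23.11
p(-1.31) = 24.71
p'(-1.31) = -44.77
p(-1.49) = 33.53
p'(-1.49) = -53.27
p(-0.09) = -0.77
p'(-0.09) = -3.25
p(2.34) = -92.50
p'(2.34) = -140.16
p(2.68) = -149.59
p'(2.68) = -197.67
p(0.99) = -4.85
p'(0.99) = -14.58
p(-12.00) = -7753.00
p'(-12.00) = 3742.00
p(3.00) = -223.00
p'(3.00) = -263.00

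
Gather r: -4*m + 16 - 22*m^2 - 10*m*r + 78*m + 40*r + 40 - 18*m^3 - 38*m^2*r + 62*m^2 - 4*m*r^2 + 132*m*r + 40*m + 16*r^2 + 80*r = -18*m^3 + 40*m^2 + 114*m + r^2*(16 - 4*m) + r*(-38*m^2 + 122*m + 120) + 56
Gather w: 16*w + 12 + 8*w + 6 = 24*w + 18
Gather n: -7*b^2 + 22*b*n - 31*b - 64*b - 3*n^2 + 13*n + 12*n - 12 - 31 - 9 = -7*b^2 - 95*b - 3*n^2 + n*(22*b + 25) - 52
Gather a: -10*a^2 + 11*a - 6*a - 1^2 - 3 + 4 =-10*a^2 + 5*a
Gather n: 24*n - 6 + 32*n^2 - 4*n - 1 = 32*n^2 + 20*n - 7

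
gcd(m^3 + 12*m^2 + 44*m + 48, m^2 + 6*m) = m + 6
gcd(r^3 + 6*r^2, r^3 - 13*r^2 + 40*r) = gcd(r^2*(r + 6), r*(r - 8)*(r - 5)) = r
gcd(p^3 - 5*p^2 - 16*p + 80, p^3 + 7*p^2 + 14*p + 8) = p + 4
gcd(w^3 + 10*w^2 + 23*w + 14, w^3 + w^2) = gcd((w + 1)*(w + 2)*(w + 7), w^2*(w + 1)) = w + 1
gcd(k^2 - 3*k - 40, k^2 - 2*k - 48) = k - 8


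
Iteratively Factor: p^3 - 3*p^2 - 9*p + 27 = (p + 3)*(p^2 - 6*p + 9) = (p - 3)*(p + 3)*(p - 3)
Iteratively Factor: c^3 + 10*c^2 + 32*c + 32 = (c + 4)*(c^2 + 6*c + 8) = (c + 2)*(c + 4)*(c + 4)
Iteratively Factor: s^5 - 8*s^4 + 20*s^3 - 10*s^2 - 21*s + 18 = (s + 1)*(s^4 - 9*s^3 + 29*s^2 - 39*s + 18) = (s - 3)*(s + 1)*(s^3 - 6*s^2 + 11*s - 6) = (s - 3)^2*(s + 1)*(s^2 - 3*s + 2) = (s - 3)^2*(s - 1)*(s + 1)*(s - 2)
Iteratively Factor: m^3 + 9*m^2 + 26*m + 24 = (m + 3)*(m^2 + 6*m + 8) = (m + 2)*(m + 3)*(m + 4)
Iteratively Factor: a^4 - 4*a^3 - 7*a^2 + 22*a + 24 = (a - 3)*(a^3 - a^2 - 10*a - 8) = (a - 4)*(a - 3)*(a^2 + 3*a + 2) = (a - 4)*(a - 3)*(a + 1)*(a + 2)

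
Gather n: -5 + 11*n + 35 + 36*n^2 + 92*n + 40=36*n^2 + 103*n + 70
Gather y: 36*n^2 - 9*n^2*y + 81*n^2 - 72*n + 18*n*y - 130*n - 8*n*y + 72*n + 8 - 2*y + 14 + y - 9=117*n^2 - 130*n + y*(-9*n^2 + 10*n - 1) + 13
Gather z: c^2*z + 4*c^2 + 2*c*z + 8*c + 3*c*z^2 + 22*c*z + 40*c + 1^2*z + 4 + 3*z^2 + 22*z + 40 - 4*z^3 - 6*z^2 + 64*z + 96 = 4*c^2 + 48*c - 4*z^3 + z^2*(3*c - 3) + z*(c^2 + 24*c + 87) + 140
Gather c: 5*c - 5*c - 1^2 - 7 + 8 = 0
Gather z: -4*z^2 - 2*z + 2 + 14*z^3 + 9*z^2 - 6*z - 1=14*z^3 + 5*z^2 - 8*z + 1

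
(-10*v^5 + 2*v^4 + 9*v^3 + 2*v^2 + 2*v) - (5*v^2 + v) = -10*v^5 + 2*v^4 + 9*v^3 - 3*v^2 + v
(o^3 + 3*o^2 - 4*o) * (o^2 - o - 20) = o^5 + 2*o^4 - 27*o^3 - 56*o^2 + 80*o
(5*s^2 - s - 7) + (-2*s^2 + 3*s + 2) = 3*s^2 + 2*s - 5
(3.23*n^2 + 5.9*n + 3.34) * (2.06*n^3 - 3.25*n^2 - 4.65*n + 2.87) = 6.6538*n^5 + 1.6565*n^4 - 27.3141*n^3 - 29.0199*n^2 + 1.402*n + 9.5858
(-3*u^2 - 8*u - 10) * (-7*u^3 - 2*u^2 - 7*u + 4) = 21*u^5 + 62*u^4 + 107*u^3 + 64*u^2 + 38*u - 40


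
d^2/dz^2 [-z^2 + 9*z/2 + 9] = -2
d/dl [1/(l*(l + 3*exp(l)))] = (l*(-3*exp(l) - 1) - l - 3*exp(l))/(l^2*(l + 3*exp(l))^2)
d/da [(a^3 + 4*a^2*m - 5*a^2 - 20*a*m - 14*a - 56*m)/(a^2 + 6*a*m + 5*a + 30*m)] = ((2*a + 6*m + 5)*(-a^3 - 4*a^2*m + 5*a^2 + 20*a*m + 14*a + 56*m) + (a^2 + 6*a*m + 5*a + 30*m)*(3*a^2 + 8*a*m - 10*a - 20*m - 14))/(a^2 + 6*a*m + 5*a + 30*m)^2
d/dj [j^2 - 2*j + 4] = 2*j - 2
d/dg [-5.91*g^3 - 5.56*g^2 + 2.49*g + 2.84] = -17.73*g^2 - 11.12*g + 2.49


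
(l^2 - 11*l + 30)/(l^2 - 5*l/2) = 2*(l^2 - 11*l + 30)/(l*(2*l - 5))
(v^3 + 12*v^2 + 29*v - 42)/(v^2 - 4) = (v^3 + 12*v^2 + 29*v - 42)/(v^2 - 4)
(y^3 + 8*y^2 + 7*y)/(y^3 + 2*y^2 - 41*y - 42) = y/(y - 6)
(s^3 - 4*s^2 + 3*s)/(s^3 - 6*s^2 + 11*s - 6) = s/(s - 2)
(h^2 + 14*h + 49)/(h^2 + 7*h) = (h + 7)/h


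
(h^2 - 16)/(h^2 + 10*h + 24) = (h - 4)/(h + 6)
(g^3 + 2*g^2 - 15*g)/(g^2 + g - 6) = g*(g^2 + 2*g - 15)/(g^2 + g - 6)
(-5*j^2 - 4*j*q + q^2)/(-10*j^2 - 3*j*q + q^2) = (j + q)/(2*j + q)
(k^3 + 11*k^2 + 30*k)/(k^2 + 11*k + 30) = k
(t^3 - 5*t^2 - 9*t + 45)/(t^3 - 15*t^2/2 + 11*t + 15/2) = 2*(t + 3)/(2*t + 1)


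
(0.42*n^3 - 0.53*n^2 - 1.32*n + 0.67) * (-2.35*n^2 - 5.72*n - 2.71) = -0.987*n^5 - 1.1569*n^4 + 4.9954*n^3 + 7.4122*n^2 - 0.2552*n - 1.8157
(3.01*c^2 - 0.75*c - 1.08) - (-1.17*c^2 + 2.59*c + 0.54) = 4.18*c^2 - 3.34*c - 1.62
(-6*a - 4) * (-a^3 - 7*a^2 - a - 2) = 6*a^4 + 46*a^3 + 34*a^2 + 16*a + 8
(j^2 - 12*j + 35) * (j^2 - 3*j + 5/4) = j^4 - 15*j^3 + 289*j^2/4 - 120*j + 175/4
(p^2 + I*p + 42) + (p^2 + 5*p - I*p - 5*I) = 2*p^2 + 5*p + 42 - 5*I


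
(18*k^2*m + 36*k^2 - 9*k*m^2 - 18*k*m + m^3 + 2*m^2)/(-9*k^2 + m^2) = (-6*k*m - 12*k + m^2 + 2*m)/(3*k + m)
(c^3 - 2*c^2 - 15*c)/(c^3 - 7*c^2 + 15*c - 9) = c*(c^2 - 2*c - 15)/(c^3 - 7*c^2 + 15*c - 9)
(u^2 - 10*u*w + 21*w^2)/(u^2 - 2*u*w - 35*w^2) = (u - 3*w)/(u + 5*w)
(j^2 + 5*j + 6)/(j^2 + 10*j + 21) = (j + 2)/(j + 7)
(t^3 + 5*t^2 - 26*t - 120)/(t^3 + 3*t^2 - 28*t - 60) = (t + 4)/(t + 2)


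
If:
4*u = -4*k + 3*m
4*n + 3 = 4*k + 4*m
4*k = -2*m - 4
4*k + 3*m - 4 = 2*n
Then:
No Solution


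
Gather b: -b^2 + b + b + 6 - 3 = -b^2 + 2*b + 3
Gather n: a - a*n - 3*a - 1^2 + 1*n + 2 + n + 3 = -2*a + n*(2 - a) + 4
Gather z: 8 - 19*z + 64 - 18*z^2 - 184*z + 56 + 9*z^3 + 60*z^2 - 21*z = 9*z^3 + 42*z^2 - 224*z + 128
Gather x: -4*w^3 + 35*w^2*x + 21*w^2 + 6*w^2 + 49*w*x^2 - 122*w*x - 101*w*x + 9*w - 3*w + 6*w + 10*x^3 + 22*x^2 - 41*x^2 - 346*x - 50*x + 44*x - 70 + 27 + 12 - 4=-4*w^3 + 27*w^2 + 12*w + 10*x^3 + x^2*(49*w - 19) + x*(35*w^2 - 223*w - 352) - 35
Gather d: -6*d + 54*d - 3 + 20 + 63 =48*d + 80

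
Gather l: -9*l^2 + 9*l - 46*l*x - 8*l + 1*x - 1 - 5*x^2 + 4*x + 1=-9*l^2 + l*(1 - 46*x) - 5*x^2 + 5*x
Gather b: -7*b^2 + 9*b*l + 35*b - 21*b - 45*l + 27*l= -7*b^2 + b*(9*l + 14) - 18*l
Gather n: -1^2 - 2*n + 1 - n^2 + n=-n^2 - n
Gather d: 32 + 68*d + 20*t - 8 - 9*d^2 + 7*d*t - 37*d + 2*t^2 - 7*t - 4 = -9*d^2 + d*(7*t + 31) + 2*t^2 + 13*t + 20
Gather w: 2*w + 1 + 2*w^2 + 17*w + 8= 2*w^2 + 19*w + 9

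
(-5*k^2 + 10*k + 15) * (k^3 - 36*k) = -5*k^5 + 10*k^4 + 195*k^3 - 360*k^2 - 540*k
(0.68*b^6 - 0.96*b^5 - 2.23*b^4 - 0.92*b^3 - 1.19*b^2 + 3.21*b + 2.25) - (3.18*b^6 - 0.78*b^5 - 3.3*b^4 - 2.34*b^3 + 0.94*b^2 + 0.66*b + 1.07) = -2.5*b^6 - 0.18*b^5 + 1.07*b^4 + 1.42*b^3 - 2.13*b^2 + 2.55*b + 1.18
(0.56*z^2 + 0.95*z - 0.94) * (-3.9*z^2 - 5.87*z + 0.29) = -2.184*z^4 - 6.9922*z^3 - 1.7481*z^2 + 5.7933*z - 0.2726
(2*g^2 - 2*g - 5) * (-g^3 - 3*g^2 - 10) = -2*g^5 - 4*g^4 + 11*g^3 - 5*g^2 + 20*g + 50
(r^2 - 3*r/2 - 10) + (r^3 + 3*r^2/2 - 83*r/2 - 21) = r^3 + 5*r^2/2 - 43*r - 31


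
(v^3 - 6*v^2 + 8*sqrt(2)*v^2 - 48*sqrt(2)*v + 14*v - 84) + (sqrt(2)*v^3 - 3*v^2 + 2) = v^3 + sqrt(2)*v^3 - 9*v^2 + 8*sqrt(2)*v^2 - 48*sqrt(2)*v + 14*v - 82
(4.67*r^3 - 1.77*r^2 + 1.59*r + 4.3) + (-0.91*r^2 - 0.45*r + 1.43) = 4.67*r^3 - 2.68*r^2 + 1.14*r + 5.73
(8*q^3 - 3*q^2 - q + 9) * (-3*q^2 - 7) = -24*q^5 + 9*q^4 - 53*q^3 - 6*q^2 + 7*q - 63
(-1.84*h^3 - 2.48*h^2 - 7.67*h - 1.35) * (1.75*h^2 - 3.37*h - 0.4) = -3.22*h^5 + 1.8608*h^4 - 4.3289*h^3 + 24.4774*h^2 + 7.6175*h + 0.54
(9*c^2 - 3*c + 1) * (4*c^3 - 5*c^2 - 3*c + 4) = 36*c^5 - 57*c^4 - 8*c^3 + 40*c^2 - 15*c + 4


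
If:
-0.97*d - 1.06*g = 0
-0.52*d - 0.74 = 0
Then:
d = -1.42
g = 1.30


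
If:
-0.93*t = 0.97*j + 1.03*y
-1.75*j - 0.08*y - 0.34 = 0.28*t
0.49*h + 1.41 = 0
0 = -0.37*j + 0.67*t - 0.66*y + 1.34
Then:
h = -2.88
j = -0.07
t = -1.04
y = 1.01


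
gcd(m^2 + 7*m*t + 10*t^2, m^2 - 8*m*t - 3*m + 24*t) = 1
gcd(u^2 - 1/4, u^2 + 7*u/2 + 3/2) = u + 1/2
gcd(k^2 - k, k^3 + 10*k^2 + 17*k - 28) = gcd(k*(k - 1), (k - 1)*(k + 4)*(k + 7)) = k - 1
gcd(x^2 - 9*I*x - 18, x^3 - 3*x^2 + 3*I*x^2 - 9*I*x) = 1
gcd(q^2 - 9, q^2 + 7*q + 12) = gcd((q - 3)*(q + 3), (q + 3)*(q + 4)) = q + 3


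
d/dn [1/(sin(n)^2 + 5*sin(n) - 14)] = -(2*sin(n) + 5)*cos(n)/(sin(n)^2 + 5*sin(n) - 14)^2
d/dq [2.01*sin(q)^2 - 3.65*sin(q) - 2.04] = (4.02*sin(q) - 3.65)*cos(q)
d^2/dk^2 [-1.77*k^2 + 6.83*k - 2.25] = -3.54000000000000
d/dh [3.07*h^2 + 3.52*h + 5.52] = 6.14*h + 3.52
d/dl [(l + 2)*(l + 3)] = 2*l + 5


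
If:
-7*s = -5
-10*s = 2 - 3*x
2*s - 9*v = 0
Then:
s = 5/7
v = 10/63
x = 64/21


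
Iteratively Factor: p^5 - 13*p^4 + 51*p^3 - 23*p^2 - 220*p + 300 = (p - 5)*(p^4 - 8*p^3 + 11*p^2 + 32*p - 60) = (p - 5)*(p - 3)*(p^3 - 5*p^2 - 4*p + 20) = (p - 5)*(p - 3)*(p + 2)*(p^2 - 7*p + 10) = (p - 5)*(p - 3)*(p - 2)*(p + 2)*(p - 5)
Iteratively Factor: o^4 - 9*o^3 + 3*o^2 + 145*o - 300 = (o + 4)*(o^3 - 13*o^2 + 55*o - 75) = (o - 5)*(o + 4)*(o^2 - 8*o + 15) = (o - 5)*(o - 3)*(o + 4)*(o - 5)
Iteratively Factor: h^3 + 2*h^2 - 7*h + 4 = (h + 4)*(h^2 - 2*h + 1) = (h - 1)*(h + 4)*(h - 1)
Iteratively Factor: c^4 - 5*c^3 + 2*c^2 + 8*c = (c + 1)*(c^3 - 6*c^2 + 8*c) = (c - 4)*(c + 1)*(c^2 - 2*c) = (c - 4)*(c - 2)*(c + 1)*(c)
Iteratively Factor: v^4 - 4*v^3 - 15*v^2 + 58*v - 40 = (v - 5)*(v^3 + v^2 - 10*v + 8) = (v - 5)*(v + 4)*(v^2 - 3*v + 2) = (v - 5)*(v - 1)*(v + 4)*(v - 2)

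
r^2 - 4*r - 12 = (r - 6)*(r + 2)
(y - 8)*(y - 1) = y^2 - 9*y + 8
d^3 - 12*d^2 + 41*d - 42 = (d - 7)*(d - 3)*(d - 2)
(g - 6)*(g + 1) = g^2 - 5*g - 6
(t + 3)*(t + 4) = t^2 + 7*t + 12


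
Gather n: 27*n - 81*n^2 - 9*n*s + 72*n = -81*n^2 + n*(99 - 9*s)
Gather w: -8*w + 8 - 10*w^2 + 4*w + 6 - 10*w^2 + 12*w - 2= -20*w^2 + 8*w + 12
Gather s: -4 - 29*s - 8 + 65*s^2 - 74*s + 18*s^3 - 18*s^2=18*s^3 + 47*s^2 - 103*s - 12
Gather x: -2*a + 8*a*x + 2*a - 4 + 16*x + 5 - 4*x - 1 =x*(8*a + 12)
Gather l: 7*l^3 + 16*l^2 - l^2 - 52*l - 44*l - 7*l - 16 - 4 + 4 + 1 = 7*l^3 + 15*l^2 - 103*l - 15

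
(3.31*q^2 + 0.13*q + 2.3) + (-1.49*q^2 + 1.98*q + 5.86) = 1.82*q^2 + 2.11*q + 8.16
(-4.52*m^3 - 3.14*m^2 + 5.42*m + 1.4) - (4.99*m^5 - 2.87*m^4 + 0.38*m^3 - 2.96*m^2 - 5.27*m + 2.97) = -4.99*m^5 + 2.87*m^4 - 4.9*m^3 - 0.18*m^2 + 10.69*m - 1.57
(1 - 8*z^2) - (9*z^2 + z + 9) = -17*z^2 - z - 8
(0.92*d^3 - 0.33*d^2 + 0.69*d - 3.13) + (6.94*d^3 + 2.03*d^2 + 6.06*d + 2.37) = 7.86*d^3 + 1.7*d^2 + 6.75*d - 0.76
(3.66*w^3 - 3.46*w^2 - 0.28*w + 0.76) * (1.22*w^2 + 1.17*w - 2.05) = 4.4652*w^5 + 0.0609999999999999*w^4 - 11.8928*w^3 + 7.6926*w^2 + 1.4632*w - 1.558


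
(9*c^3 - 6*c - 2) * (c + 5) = 9*c^4 + 45*c^3 - 6*c^2 - 32*c - 10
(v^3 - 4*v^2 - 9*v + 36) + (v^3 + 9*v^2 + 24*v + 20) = 2*v^3 + 5*v^2 + 15*v + 56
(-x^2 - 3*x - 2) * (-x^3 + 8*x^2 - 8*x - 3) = x^5 - 5*x^4 - 14*x^3 + 11*x^2 + 25*x + 6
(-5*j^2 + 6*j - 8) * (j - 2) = -5*j^3 + 16*j^2 - 20*j + 16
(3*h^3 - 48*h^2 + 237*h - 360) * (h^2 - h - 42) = 3*h^5 - 51*h^4 + 159*h^3 + 1419*h^2 - 9594*h + 15120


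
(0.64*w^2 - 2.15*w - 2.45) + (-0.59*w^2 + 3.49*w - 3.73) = 0.05*w^2 + 1.34*w - 6.18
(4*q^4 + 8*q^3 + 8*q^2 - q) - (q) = 4*q^4 + 8*q^3 + 8*q^2 - 2*q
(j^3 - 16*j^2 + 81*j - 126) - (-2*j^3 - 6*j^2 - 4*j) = 3*j^3 - 10*j^2 + 85*j - 126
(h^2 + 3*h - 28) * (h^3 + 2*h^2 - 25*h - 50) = h^5 + 5*h^4 - 47*h^3 - 181*h^2 + 550*h + 1400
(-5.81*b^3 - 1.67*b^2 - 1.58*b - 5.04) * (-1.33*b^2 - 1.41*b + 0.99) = 7.7273*b^5 + 10.4132*b^4 - 1.2958*b^3 + 7.2777*b^2 + 5.5422*b - 4.9896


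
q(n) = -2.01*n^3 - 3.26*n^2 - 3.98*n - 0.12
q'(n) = -6.03*n^2 - 6.52*n - 3.98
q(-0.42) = 1.13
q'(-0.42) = -2.31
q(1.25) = -14.11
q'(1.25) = -21.55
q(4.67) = -294.52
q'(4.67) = -165.94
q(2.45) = -59.00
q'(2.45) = -56.15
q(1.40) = -17.60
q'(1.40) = -24.93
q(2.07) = -40.16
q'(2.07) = -43.31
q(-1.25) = 3.69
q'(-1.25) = -5.25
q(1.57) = -22.18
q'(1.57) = -29.08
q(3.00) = -95.67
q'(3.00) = -77.81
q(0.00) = -0.12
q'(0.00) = -3.98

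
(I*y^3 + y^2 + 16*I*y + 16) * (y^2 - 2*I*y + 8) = I*y^5 + 3*y^4 + 22*I*y^3 + 56*y^2 + 96*I*y + 128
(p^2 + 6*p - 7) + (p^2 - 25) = 2*p^2 + 6*p - 32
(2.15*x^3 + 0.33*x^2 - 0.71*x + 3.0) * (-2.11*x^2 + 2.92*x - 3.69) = -4.5365*x^5 + 5.5817*x^4 - 5.4718*x^3 - 9.6209*x^2 + 11.3799*x - 11.07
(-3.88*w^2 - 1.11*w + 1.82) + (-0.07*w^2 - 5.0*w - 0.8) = -3.95*w^2 - 6.11*w + 1.02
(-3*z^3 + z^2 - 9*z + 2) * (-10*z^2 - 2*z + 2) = 30*z^5 - 4*z^4 + 82*z^3 - 22*z + 4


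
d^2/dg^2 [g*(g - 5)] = 2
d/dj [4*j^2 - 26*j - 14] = 8*j - 26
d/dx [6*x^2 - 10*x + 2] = 12*x - 10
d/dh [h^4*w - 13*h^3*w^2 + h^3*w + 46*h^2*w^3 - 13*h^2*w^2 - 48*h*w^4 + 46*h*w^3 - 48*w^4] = w*(4*h^3 - 39*h^2*w + 3*h^2 + 92*h*w^2 - 26*h*w - 48*w^3 + 46*w^2)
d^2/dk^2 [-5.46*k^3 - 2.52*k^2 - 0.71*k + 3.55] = -32.76*k - 5.04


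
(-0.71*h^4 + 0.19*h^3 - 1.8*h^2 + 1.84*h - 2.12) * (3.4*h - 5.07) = -2.414*h^5 + 4.2457*h^4 - 7.0833*h^3 + 15.382*h^2 - 16.5368*h + 10.7484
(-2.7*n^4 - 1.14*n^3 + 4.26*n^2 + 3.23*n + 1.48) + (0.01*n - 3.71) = -2.7*n^4 - 1.14*n^3 + 4.26*n^2 + 3.24*n - 2.23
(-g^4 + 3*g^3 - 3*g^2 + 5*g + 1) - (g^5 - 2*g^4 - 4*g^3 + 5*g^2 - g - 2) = -g^5 + g^4 + 7*g^3 - 8*g^2 + 6*g + 3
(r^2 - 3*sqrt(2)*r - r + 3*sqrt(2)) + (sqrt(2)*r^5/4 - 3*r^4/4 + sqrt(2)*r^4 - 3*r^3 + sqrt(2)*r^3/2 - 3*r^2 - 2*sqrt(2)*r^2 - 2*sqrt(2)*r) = sqrt(2)*r^5/4 - 3*r^4/4 + sqrt(2)*r^4 - 3*r^3 + sqrt(2)*r^3/2 - 2*sqrt(2)*r^2 - 2*r^2 - 5*sqrt(2)*r - r + 3*sqrt(2)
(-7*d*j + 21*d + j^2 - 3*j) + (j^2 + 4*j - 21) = -7*d*j + 21*d + 2*j^2 + j - 21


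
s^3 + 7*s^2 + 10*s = s*(s + 2)*(s + 5)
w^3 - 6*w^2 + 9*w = w*(w - 3)^2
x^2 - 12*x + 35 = (x - 7)*(x - 5)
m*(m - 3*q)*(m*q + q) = m^3*q - 3*m^2*q^2 + m^2*q - 3*m*q^2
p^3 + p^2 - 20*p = p*(p - 4)*(p + 5)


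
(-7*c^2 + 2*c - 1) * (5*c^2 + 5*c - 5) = -35*c^4 - 25*c^3 + 40*c^2 - 15*c + 5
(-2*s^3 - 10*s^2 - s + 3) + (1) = -2*s^3 - 10*s^2 - s + 4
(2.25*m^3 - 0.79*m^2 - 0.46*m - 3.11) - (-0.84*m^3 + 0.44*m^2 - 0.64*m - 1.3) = 3.09*m^3 - 1.23*m^2 + 0.18*m - 1.81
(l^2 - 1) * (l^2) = l^4 - l^2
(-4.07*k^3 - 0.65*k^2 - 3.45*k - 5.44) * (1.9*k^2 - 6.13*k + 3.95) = -7.733*k^5 + 23.7141*k^4 - 18.647*k^3 + 8.245*k^2 + 19.7197*k - 21.488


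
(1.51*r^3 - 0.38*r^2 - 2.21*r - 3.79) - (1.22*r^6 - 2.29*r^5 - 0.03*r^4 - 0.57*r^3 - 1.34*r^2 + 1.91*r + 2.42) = -1.22*r^6 + 2.29*r^5 + 0.03*r^4 + 2.08*r^3 + 0.96*r^2 - 4.12*r - 6.21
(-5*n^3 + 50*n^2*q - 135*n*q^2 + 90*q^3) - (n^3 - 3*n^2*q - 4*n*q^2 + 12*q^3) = -6*n^3 + 53*n^2*q - 131*n*q^2 + 78*q^3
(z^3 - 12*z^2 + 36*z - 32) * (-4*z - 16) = -4*z^4 + 32*z^3 + 48*z^2 - 448*z + 512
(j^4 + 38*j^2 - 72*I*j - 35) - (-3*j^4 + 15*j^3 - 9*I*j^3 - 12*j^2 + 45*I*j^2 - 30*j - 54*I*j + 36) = 4*j^4 - 15*j^3 + 9*I*j^3 + 50*j^2 - 45*I*j^2 + 30*j - 18*I*j - 71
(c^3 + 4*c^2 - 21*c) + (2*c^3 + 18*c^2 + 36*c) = 3*c^3 + 22*c^2 + 15*c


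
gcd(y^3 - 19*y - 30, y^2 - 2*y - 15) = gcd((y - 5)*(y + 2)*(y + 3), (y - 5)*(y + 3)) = y^2 - 2*y - 15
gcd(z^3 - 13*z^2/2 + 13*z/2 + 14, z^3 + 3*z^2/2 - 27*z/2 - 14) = z^2 - 5*z/2 - 7/2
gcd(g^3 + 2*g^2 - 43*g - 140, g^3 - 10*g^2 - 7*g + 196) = g^2 - 3*g - 28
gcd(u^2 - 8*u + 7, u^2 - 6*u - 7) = u - 7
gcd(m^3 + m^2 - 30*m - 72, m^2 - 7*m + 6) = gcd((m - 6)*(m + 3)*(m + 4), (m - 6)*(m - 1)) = m - 6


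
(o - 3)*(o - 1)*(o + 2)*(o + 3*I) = o^4 - 2*o^3 + 3*I*o^3 - 5*o^2 - 6*I*o^2 + 6*o - 15*I*o + 18*I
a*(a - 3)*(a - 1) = a^3 - 4*a^2 + 3*a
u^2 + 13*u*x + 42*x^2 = (u + 6*x)*(u + 7*x)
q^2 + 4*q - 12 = (q - 2)*(q + 6)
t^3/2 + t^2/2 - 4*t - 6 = (t/2 + 1)*(t - 3)*(t + 2)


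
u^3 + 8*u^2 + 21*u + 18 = (u + 2)*(u + 3)^2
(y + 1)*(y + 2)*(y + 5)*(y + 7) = y^4 + 15*y^3 + 73*y^2 + 129*y + 70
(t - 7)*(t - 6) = t^2 - 13*t + 42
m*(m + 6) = m^2 + 6*m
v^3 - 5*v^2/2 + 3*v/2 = v*(v - 3/2)*(v - 1)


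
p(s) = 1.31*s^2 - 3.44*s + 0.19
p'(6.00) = 12.28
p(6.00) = 26.71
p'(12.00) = 28.00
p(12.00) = 147.55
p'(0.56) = -1.97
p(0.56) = -1.33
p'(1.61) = 0.78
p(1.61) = -1.95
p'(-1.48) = -7.32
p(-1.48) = 8.15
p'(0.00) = -3.44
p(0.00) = 0.19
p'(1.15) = -0.43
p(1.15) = -2.03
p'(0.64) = -1.76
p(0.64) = -1.48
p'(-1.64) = -7.74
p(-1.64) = 9.35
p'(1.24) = -0.19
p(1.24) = -2.06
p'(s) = 2.62*s - 3.44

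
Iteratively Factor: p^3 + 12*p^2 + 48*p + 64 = (p + 4)*(p^2 + 8*p + 16) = (p + 4)^2*(p + 4)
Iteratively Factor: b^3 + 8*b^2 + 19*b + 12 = (b + 3)*(b^2 + 5*b + 4) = (b + 1)*(b + 3)*(b + 4)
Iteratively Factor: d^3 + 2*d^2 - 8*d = (d - 2)*(d^2 + 4*d) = d*(d - 2)*(d + 4)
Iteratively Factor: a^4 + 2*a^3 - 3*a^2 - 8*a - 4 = (a + 1)*(a^3 + a^2 - 4*a - 4) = (a - 2)*(a + 1)*(a^2 + 3*a + 2) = (a - 2)*(a + 1)*(a + 2)*(a + 1)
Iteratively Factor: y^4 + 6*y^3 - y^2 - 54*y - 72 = (y - 3)*(y^3 + 9*y^2 + 26*y + 24) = (y - 3)*(y + 4)*(y^2 + 5*y + 6) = (y - 3)*(y + 3)*(y + 4)*(y + 2)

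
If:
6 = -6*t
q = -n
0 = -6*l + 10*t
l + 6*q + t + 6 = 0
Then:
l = -5/3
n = 5/9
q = -5/9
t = -1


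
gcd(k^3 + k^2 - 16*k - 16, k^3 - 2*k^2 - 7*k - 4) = k^2 - 3*k - 4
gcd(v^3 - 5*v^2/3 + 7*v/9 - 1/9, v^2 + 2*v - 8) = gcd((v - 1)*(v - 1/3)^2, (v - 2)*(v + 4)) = 1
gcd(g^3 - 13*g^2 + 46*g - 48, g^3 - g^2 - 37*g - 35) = 1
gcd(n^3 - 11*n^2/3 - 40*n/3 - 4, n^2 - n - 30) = n - 6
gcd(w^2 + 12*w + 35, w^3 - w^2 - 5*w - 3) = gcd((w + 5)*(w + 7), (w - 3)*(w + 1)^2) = 1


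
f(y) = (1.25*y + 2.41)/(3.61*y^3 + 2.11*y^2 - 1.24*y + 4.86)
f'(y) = (1.25*y + 2.41)*(-10.83*y^2 - 4.22*y + 1.24)/(3.61*y^3 + 2.11*y^2 - 1.24*y + 4.86)^2 + 1.25/(3.61*y^3 + 2.11*y^2 - 1.24*y + 4.86)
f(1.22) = 0.30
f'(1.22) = -0.37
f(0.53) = 0.58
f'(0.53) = -0.20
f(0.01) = 0.50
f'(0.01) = 0.38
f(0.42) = 0.59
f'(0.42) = -0.04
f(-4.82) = 0.01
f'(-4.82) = 0.00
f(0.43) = 0.59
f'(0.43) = -0.05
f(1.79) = 0.15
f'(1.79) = -0.17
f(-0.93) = 0.25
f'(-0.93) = 0.04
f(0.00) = 0.50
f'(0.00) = 0.38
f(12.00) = 0.00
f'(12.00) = -0.00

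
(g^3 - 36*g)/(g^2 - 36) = g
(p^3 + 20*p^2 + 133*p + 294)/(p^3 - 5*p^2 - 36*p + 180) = (p^2 + 14*p + 49)/(p^2 - 11*p + 30)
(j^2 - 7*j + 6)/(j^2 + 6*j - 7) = (j - 6)/(j + 7)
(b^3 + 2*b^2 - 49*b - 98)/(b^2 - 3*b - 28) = (b^2 + 9*b + 14)/(b + 4)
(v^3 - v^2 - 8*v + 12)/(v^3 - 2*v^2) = (v^2 + v - 6)/v^2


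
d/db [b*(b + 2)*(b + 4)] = 3*b^2 + 12*b + 8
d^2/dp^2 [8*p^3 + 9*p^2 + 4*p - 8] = 48*p + 18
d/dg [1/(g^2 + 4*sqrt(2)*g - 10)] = 2*(-g - 2*sqrt(2))/(g^2 + 4*sqrt(2)*g - 10)^2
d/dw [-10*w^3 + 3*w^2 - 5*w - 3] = -30*w^2 + 6*w - 5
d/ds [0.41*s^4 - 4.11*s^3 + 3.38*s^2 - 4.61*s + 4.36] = 1.64*s^3 - 12.33*s^2 + 6.76*s - 4.61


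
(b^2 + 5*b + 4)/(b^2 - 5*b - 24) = (b^2 + 5*b + 4)/(b^2 - 5*b - 24)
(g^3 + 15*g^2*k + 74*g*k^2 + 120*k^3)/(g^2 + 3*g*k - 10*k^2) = (g^2 + 10*g*k + 24*k^2)/(g - 2*k)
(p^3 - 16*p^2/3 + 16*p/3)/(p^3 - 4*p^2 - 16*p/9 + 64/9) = 3*p/(3*p + 4)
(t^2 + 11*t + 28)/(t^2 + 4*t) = (t + 7)/t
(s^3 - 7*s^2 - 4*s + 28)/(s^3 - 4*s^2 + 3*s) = (s^3 - 7*s^2 - 4*s + 28)/(s*(s^2 - 4*s + 3))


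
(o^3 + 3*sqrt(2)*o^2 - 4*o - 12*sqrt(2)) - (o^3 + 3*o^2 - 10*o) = -3*o^2 + 3*sqrt(2)*o^2 + 6*o - 12*sqrt(2)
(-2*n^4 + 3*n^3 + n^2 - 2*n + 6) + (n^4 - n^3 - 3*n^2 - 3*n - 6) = -n^4 + 2*n^3 - 2*n^2 - 5*n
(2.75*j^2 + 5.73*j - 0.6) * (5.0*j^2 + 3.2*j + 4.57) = 13.75*j^4 + 37.45*j^3 + 27.9035*j^2 + 24.2661*j - 2.742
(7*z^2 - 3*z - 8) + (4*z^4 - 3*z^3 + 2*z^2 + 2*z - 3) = 4*z^4 - 3*z^3 + 9*z^2 - z - 11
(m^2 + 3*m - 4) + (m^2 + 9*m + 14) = 2*m^2 + 12*m + 10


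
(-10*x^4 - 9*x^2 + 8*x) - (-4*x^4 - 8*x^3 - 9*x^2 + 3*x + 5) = -6*x^4 + 8*x^3 + 5*x - 5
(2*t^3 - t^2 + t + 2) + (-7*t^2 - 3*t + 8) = 2*t^3 - 8*t^2 - 2*t + 10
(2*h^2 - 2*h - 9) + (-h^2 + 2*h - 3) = h^2 - 12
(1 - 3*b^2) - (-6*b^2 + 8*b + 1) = 3*b^2 - 8*b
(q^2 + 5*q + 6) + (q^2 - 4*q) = 2*q^2 + q + 6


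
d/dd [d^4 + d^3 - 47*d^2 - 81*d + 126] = 4*d^3 + 3*d^2 - 94*d - 81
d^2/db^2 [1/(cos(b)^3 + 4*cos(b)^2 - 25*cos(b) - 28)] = ((-97*cos(b) + 32*cos(2*b) + 9*cos(3*b))*(cos(b)^3 + 4*cos(b)^2 - 25*cos(b) - 28)/4 + 2*(3*cos(b)^2 + 8*cos(b) - 25)^2*sin(b)^2)/(cos(b)^3 + 4*cos(b)^2 - 25*cos(b) - 28)^3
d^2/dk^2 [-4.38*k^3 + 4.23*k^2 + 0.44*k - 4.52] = 8.46 - 26.28*k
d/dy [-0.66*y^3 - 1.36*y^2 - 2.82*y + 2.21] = -1.98*y^2 - 2.72*y - 2.82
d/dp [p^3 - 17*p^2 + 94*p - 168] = 3*p^2 - 34*p + 94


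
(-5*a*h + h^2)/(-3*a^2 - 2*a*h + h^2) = h*(5*a - h)/(3*a^2 + 2*a*h - h^2)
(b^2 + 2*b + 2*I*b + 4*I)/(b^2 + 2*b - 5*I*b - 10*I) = (b + 2*I)/(b - 5*I)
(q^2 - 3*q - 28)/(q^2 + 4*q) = (q - 7)/q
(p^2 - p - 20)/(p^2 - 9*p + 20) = (p + 4)/(p - 4)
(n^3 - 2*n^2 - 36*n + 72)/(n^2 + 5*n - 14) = (n^2 - 36)/(n + 7)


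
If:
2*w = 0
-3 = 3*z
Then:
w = 0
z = -1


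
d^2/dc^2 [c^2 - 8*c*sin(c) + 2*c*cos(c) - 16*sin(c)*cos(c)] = 8*c*sin(c) - 2*c*cos(c) - 4*sin(c) + 32*sin(2*c) - 16*cos(c) + 2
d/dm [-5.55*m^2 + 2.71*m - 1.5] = 2.71 - 11.1*m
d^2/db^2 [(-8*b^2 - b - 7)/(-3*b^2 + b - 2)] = 2*(33*b^3 + 45*b^2 - 81*b - 1)/(27*b^6 - 27*b^5 + 63*b^4 - 37*b^3 + 42*b^2 - 12*b + 8)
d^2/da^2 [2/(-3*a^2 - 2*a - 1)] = 4*(9*a^2 + 6*a - 4*(3*a + 1)^2 + 3)/(3*a^2 + 2*a + 1)^3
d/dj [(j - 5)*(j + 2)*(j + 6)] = 3*j^2 + 6*j - 28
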